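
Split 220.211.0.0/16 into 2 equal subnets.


New prefix = 16 + 1 = 17
Each subnet has 32768 addresses
  220.211.0.0/17
  220.211.128.0/17
Subnets: 220.211.0.0/17, 220.211.128.0/17


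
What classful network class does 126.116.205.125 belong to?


First octet: 126
Binary: 01111110
0xxxxxxx -> Class A (1-126)
Class A, default mask 255.0.0.0 (/8)


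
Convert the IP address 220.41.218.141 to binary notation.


220 = 11011100
41 = 00101001
218 = 11011010
141 = 10001101
Binary: 11011100.00101001.11011010.10001101


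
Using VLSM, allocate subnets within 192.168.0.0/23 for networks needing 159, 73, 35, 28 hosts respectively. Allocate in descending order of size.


159 hosts -> /24 (254 usable): 192.168.0.0/24
73 hosts -> /25 (126 usable): 192.168.1.0/25
35 hosts -> /26 (62 usable): 192.168.1.128/26
28 hosts -> /27 (30 usable): 192.168.1.192/27
Allocation: 192.168.0.0/24 (159 hosts, 254 usable); 192.168.1.0/25 (73 hosts, 126 usable); 192.168.1.128/26 (35 hosts, 62 usable); 192.168.1.192/27 (28 hosts, 30 usable)


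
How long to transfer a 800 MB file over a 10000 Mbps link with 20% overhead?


Effective throughput = 10000 * (1 - 20/100) = 8000 Mbps
File size in Mb = 800 * 8 = 6400 Mb
Time = 6400 / 8000
Time = 0.8 seconds


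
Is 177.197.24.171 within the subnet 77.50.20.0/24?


Subnet network: 77.50.20.0
Test IP AND mask: 177.197.24.0
No, 177.197.24.171 is not in 77.50.20.0/24


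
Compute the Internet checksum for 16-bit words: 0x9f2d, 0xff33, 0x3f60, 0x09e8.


Sum all words (with carry folding):
+ 0x9f2d = 0x9f2d
+ 0xff33 = 0x9e61
+ 0x3f60 = 0xddc1
+ 0x09e8 = 0xe7a9
One's complement: ~0xe7a9
Checksum = 0x1856


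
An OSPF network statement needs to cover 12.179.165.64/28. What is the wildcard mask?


Subnet mask: 255.255.255.240
Wildcard = 255.255.255.255 - subnet mask
255 - 255 = 0
255 - 255 = 0
255 - 255 = 0
255 - 240 = 15
Wildcard: 0.0.0.15


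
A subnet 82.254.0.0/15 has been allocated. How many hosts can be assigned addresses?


Host bits = 32 - 15 = 17
Total addresses = 2^17 = 131072
Usable = total - 2 (network and broadcast)
Usable hosts: 131070


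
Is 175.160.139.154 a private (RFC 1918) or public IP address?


RFC 1918 private ranges:
  10.0.0.0/8 (10.0.0.0 - 10.255.255.255)
  172.16.0.0/12 (172.16.0.0 - 172.31.255.255)
  192.168.0.0/16 (192.168.0.0 - 192.168.255.255)
Public (not in any RFC 1918 range)


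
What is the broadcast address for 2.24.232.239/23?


Network: 2.24.232.0/23
Host bits = 9
Set all host bits to 1:
Broadcast: 2.24.233.255


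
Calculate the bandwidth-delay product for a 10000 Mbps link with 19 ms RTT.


BDP = bandwidth * RTT
= 10000 Mbps * 19 ms
= 10000 * 1e6 * 19 / 1000 bits
= 190000000 bits
= 23750000 bytes
= 23193.3594 KB
BDP = 190000000 bits (23750000 bytes)


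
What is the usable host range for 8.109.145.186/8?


Network: 8.0.0.0
Broadcast: 8.255.255.255
First usable = network + 1
Last usable = broadcast - 1
Range: 8.0.0.1 to 8.255.255.254


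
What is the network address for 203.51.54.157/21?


IP:   11001011.00110011.00110110.10011101
Mask: 11111111.11111111.11111000.00000000
AND operation:
Net:  11001011.00110011.00110000.00000000
Network: 203.51.48.0/21


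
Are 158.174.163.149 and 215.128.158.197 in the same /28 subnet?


Mask: 255.255.255.240
158.174.163.149 AND mask = 158.174.163.144
215.128.158.197 AND mask = 215.128.158.192
No, different subnets (158.174.163.144 vs 215.128.158.192)


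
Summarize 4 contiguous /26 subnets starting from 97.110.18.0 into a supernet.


Original prefix: /26
Number of subnets: 4 = 2^2
New prefix = 26 - 2 = 24
Supernet: 97.110.18.0/24


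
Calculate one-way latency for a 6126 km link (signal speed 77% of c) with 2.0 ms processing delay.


Speed = 0.77 * 3e5 km/s = 231000 km/s
Propagation delay = 6126 / 231000 = 0.0265 s = 26.5195 ms
Processing delay = 2.0 ms
Total one-way latency = 28.5195 ms


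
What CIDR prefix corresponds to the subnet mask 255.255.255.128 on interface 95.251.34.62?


Binary: 11111111.11111111.11111111.10000000
Count leading 1s
Prefix: /25


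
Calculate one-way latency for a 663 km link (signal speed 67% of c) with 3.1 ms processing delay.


Speed = 0.67 * 3e5 km/s = 201000 km/s
Propagation delay = 663 / 201000 = 0.0033 s = 3.2985 ms
Processing delay = 3.1 ms
Total one-way latency = 6.3985 ms


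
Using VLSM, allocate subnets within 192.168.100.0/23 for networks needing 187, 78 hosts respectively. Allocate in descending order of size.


187 hosts -> /24 (254 usable): 192.168.100.0/24
78 hosts -> /25 (126 usable): 192.168.101.0/25
Allocation: 192.168.100.0/24 (187 hosts, 254 usable); 192.168.101.0/25 (78 hosts, 126 usable)


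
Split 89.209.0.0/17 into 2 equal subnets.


New prefix = 17 + 1 = 18
Each subnet has 16384 addresses
  89.209.0.0/18
  89.209.64.0/18
Subnets: 89.209.0.0/18, 89.209.64.0/18


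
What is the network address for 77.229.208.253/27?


IP:   01001101.11100101.11010000.11111101
Mask: 11111111.11111111.11111111.11100000
AND operation:
Net:  01001101.11100101.11010000.11100000
Network: 77.229.208.224/27


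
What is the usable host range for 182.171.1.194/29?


Network: 182.171.1.192
Broadcast: 182.171.1.199
First usable = network + 1
Last usable = broadcast - 1
Range: 182.171.1.193 to 182.171.1.198


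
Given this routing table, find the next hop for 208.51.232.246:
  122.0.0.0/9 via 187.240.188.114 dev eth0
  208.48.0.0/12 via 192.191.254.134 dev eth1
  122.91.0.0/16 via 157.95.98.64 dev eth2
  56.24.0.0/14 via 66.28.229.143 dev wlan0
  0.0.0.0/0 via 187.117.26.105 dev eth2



Longest prefix match for 208.51.232.246:
  /9 122.0.0.0: no
  /12 208.48.0.0: MATCH
  /16 122.91.0.0: no
  /14 56.24.0.0: no
  /0 0.0.0.0: MATCH
Selected: next-hop 192.191.254.134 via eth1 (matched /12)


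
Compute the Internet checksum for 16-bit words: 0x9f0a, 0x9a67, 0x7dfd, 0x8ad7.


Sum all words (with carry folding):
+ 0x9f0a = 0x9f0a
+ 0x9a67 = 0x3972
+ 0x7dfd = 0xb76f
+ 0x8ad7 = 0x4247
One's complement: ~0x4247
Checksum = 0xbdb8


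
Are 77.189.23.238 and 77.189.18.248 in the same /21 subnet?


Mask: 255.255.248.0
77.189.23.238 AND mask = 77.189.16.0
77.189.18.248 AND mask = 77.189.16.0
Yes, same subnet (77.189.16.0)


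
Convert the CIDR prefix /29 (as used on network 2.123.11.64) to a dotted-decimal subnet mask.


/29 means 29 network bits, 3 host bits
Binary: 11111111111111111111111111111000
Mask: 255.255.255.248


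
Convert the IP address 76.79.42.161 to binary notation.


76 = 01001100
79 = 01001111
42 = 00101010
161 = 10100001
Binary: 01001100.01001111.00101010.10100001


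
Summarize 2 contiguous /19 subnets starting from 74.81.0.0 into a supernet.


Original prefix: /19
Number of subnets: 2 = 2^1
New prefix = 19 - 1 = 18
Supernet: 74.81.0.0/18


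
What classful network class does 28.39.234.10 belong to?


First octet: 28
Binary: 00011100
0xxxxxxx -> Class A (1-126)
Class A, default mask 255.0.0.0 (/8)


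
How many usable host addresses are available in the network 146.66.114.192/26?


Host bits = 32 - 26 = 6
Total addresses = 2^6 = 64
Usable = total - 2 (network and broadcast)
Usable hosts: 62


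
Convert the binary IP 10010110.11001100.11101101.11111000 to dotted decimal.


10010110 = 150
11001100 = 204
11101101 = 237
11111000 = 248
IP: 150.204.237.248


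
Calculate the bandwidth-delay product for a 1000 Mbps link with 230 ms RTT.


BDP = bandwidth * RTT
= 1000 Mbps * 230 ms
= 1000 * 1e6 * 230 / 1000 bits
= 230000000 bits
= 28750000 bytes
= 28076.1719 KB
BDP = 230000000 bits (28750000 bytes)


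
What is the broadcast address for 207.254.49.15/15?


Network: 207.254.0.0/15
Host bits = 17
Set all host bits to 1:
Broadcast: 207.255.255.255


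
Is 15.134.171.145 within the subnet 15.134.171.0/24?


Subnet network: 15.134.171.0
Test IP AND mask: 15.134.171.0
Yes, 15.134.171.145 is in 15.134.171.0/24


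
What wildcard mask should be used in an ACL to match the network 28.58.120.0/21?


Subnet mask: 255.255.248.0
Wildcard = 255.255.255.255 - subnet mask
255 - 255 = 0
255 - 255 = 0
255 - 248 = 7
255 - 0 = 255
Wildcard: 0.0.7.255


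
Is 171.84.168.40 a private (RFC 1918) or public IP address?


RFC 1918 private ranges:
  10.0.0.0/8 (10.0.0.0 - 10.255.255.255)
  172.16.0.0/12 (172.16.0.0 - 172.31.255.255)
  192.168.0.0/16 (192.168.0.0 - 192.168.255.255)
Public (not in any RFC 1918 range)


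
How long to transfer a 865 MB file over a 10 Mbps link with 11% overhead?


Effective throughput = 10 * (1 - 11/100) = 8.9 Mbps
File size in Mb = 865 * 8 = 6920 Mb
Time = 6920 / 8.9
Time = 777.5281 seconds


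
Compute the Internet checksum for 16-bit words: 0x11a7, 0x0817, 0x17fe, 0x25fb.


Sum all words (with carry folding):
+ 0x11a7 = 0x11a7
+ 0x0817 = 0x19be
+ 0x17fe = 0x31bc
+ 0x25fb = 0x57b7
One's complement: ~0x57b7
Checksum = 0xa848


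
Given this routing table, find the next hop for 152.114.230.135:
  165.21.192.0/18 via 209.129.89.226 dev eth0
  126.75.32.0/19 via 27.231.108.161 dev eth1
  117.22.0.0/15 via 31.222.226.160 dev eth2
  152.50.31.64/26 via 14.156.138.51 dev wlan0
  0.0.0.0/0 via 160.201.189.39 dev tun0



Longest prefix match for 152.114.230.135:
  /18 165.21.192.0: no
  /19 126.75.32.0: no
  /15 117.22.0.0: no
  /26 152.50.31.64: no
  /0 0.0.0.0: MATCH
Selected: next-hop 160.201.189.39 via tun0 (matched /0)


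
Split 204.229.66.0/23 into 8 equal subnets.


New prefix = 23 + 3 = 26
Each subnet has 64 addresses
  204.229.66.0/26
  204.229.66.64/26
  204.229.66.128/26
  204.229.66.192/26
  204.229.67.0/26
  204.229.67.64/26
  204.229.67.128/26
  204.229.67.192/26
Subnets: 204.229.66.0/26, 204.229.66.64/26, 204.229.66.128/26, 204.229.66.192/26, 204.229.67.0/26, 204.229.67.64/26, 204.229.67.128/26, 204.229.67.192/26


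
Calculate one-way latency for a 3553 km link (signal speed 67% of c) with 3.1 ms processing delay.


Speed = 0.67 * 3e5 km/s = 201000 km/s
Propagation delay = 3553 / 201000 = 0.0177 s = 17.6766 ms
Processing delay = 3.1 ms
Total one-way latency = 20.7766 ms


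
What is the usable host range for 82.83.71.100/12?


Network: 82.80.0.0
Broadcast: 82.95.255.255
First usable = network + 1
Last usable = broadcast - 1
Range: 82.80.0.1 to 82.95.255.254


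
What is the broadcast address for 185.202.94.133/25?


Network: 185.202.94.128/25
Host bits = 7
Set all host bits to 1:
Broadcast: 185.202.94.255


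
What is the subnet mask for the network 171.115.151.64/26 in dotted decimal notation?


/26 means 26 network bits, 6 host bits
Binary: 11111111111111111111111111000000
Mask: 255.255.255.192


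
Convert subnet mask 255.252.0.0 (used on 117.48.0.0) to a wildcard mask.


Subnet mask: 255.252.0.0
Wildcard = 255.255.255.255 - subnet mask
255 - 255 = 0
255 - 252 = 3
255 - 0 = 255
255 - 0 = 255
Wildcard: 0.3.255.255


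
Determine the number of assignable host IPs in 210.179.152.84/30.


Host bits = 32 - 30 = 2
Total addresses = 2^2 = 4
Usable = total - 2 (network and broadcast)
Usable hosts: 2


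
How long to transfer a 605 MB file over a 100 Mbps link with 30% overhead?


Effective throughput = 100 * (1 - 30/100) = 70 Mbps
File size in Mb = 605 * 8 = 4840 Mb
Time = 4840 / 70
Time = 69.1429 seconds


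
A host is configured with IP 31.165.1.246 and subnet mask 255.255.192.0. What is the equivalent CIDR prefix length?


Binary: 11111111.11111111.11000000.00000000
Count leading 1s
Prefix: /18


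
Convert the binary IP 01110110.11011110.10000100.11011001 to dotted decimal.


01110110 = 118
11011110 = 222
10000100 = 132
11011001 = 217
IP: 118.222.132.217


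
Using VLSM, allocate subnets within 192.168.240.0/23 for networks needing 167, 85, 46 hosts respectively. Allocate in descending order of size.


167 hosts -> /24 (254 usable): 192.168.240.0/24
85 hosts -> /25 (126 usable): 192.168.241.0/25
46 hosts -> /26 (62 usable): 192.168.241.128/26
Allocation: 192.168.240.0/24 (167 hosts, 254 usable); 192.168.241.0/25 (85 hosts, 126 usable); 192.168.241.128/26 (46 hosts, 62 usable)


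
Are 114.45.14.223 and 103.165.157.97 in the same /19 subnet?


Mask: 255.255.224.0
114.45.14.223 AND mask = 114.45.0.0
103.165.157.97 AND mask = 103.165.128.0
No, different subnets (114.45.0.0 vs 103.165.128.0)


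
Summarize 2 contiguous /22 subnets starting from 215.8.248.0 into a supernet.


Original prefix: /22
Number of subnets: 2 = 2^1
New prefix = 22 - 1 = 21
Supernet: 215.8.248.0/21


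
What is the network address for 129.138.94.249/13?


IP:   10000001.10001010.01011110.11111001
Mask: 11111111.11111000.00000000.00000000
AND operation:
Net:  10000001.10001000.00000000.00000000
Network: 129.136.0.0/13


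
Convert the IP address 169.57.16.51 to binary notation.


169 = 10101001
57 = 00111001
16 = 00010000
51 = 00110011
Binary: 10101001.00111001.00010000.00110011


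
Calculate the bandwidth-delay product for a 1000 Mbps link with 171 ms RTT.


BDP = bandwidth * RTT
= 1000 Mbps * 171 ms
= 1000 * 1e6 * 171 / 1000 bits
= 171000000 bits
= 21375000 bytes
= 20874.0234 KB
BDP = 171000000 bits (21375000 bytes)


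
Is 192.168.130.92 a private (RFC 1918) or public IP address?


RFC 1918 private ranges:
  10.0.0.0/8 (10.0.0.0 - 10.255.255.255)
  172.16.0.0/12 (172.16.0.0 - 172.31.255.255)
  192.168.0.0/16 (192.168.0.0 - 192.168.255.255)
Private (in 192.168.0.0/16)


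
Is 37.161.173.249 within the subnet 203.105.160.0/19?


Subnet network: 203.105.160.0
Test IP AND mask: 37.161.160.0
No, 37.161.173.249 is not in 203.105.160.0/19


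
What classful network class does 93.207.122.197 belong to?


First octet: 93
Binary: 01011101
0xxxxxxx -> Class A (1-126)
Class A, default mask 255.0.0.0 (/8)


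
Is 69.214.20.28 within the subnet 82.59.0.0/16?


Subnet network: 82.59.0.0
Test IP AND mask: 69.214.0.0
No, 69.214.20.28 is not in 82.59.0.0/16


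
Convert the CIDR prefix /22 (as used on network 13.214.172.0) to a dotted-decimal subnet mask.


/22 means 22 network bits, 10 host bits
Binary: 11111111111111111111110000000000
Mask: 255.255.252.0


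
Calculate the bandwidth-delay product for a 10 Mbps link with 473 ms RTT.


BDP = bandwidth * RTT
= 10 Mbps * 473 ms
= 10 * 1e6 * 473 / 1000 bits
= 4730000 bits
= 591250 bytes
= 577.3926 KB
BDP = 4730000 bits (591250 bytes)


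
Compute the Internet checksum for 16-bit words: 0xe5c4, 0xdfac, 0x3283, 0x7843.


Sum all words (with carry folding):
+ 0xe5c4 = 0xe5c4
+ 0xdfac = 0xc571
+ 0x3283 = 0xf7f4
+ 0x7843 = 0x7038
One's complement: ~0x7038
Checksum = 0x8fc7


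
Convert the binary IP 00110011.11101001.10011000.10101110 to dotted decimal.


00110011 = 51
11101001 = 233
10011000 = 152
10101110 = 174
IP: 51.233.152.174


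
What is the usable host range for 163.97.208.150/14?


Network: 163.96.0.0
Broadcast: 163.99.255.255
First usable = network + 1
Last usable = broadcast - 1
Range: 163.96.0.1 to 163.99.255.254


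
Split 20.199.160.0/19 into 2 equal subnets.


New prefix = 19 + 1 = 20
Each subnet has 4096 addresses
  20.199.160.0/20
  20.199.176.0/20
Subnets: 20.199.160.0/20, 20.199.176.0/20


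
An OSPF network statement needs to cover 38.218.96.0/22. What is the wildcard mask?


Subnet mask: 255.255.252.0
Wildcard = 255.255.255.255 - subnet mask
255 - 255 = 0
255 - 255 = 0
255 - 252 = 3
255 - 0 = 255
Wildcard: 0.0.3.255


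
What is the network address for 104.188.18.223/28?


IP:   01101000.10111100.00010010.11011111
Mask: 11111111.11111111.11111111.11110000
AND operation:
Net:  01101000.10111100.00010010.11010000
Network: 104.188.18.208/28


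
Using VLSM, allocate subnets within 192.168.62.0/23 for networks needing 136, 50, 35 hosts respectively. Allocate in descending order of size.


136 hosts -> /24 (254 usable): 192.168.62.0/24
50 hosts -> /26 (62 usable): 192.168.63.0/26
35 hosts -> /26 (62 usable): 192.168.63.64/26
Allocation: 192.168.62.0/24 (136 hosts, 254 usable); 192.168.63.0/26 (50 hosts, 62 usable); 192.168.63.64/26 (35 hosts, 62 usable)


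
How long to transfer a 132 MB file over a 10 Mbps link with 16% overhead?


Effective throughput = 10 * (1 - 16/100) = 8.4 Mbps
File size in Mb = 132 * 8 = 1056 Mb
Time = 1056 / 8.4
Time = 125.7143 seconds


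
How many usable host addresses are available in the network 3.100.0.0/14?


Host bits = 32 - 14 = 18
Total addresses = 2^18 = 262144
Usable = total - 2 (network and broadcast)
Usable hosts: 262142


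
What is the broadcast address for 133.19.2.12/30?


Network: 133.19.2.12/30
Host bits = 2
Set all host bits to 1:
Broadcast: 133.19.2.15


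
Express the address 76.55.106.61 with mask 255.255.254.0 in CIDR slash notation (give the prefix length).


Binary: 11111111.11111111.11111110.00000000
Count leading 1s
Prefix: /23


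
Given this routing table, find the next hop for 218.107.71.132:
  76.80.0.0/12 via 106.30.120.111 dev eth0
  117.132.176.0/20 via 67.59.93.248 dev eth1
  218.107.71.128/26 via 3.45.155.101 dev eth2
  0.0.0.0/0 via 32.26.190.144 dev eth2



Longest prefix match for 218.107.71.132:
  /12 76.80.0.0: no
  /20 117.132.176.0: no
  /26 218.107.71.128: MATCH
  /0 0.0.0.0: MATCH
Selected: next-hop 3.45.155.101 via eth2 (matched /26)


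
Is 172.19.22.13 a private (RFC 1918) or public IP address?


RFC 1918 private ranges:
  10.0.0.0/8 (10.0.0.0 - 10.255.255.255)
  172.16.0.0/12 (172.16.0.0 - 172.31.255.255)
  192.168.0.0/16 (192.168.0.0 - 192.168.255.255)
Private (in 172.16.0.0/12)


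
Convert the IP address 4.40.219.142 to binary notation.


4 = 00000100
40 = 00101000
219 = 11011011
142 = 10001110
Binary: 00000100.00101000.11011011.10001110


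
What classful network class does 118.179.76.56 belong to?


First octet: 118
Binary: 01110110
0xxxxxxx -> Class A (1-126)
Class A, default mask 255.0.0.0 (/8)


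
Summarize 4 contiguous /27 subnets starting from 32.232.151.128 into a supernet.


Original prefix: /27
Number of subnets: 4 = 2^2
New prefix = 27 - 2 = 25
Supernet: 32.232.151.128/25


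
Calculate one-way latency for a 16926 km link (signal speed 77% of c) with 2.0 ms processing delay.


Speed = 0.77 * 3e5 km/s = 231000 km/s
Propagation delay = 16926 / 231000 = 0.0733 s = 73.2727 ms
Processing delay = 2.0 ms
Total one-way latency = 75.2727 ms


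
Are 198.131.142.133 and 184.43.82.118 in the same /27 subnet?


Mask: 255.255.255.224
198.131.142.133 AND mask = 198.131.142.128
184.43.82.118 AND mask = 184.43.82.96
No, different subnets (198.131.142.128 vs 184.43.82.96)


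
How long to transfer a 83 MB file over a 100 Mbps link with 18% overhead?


Effective throughput = 100 * (1 - 18/100) = 82 Mbps
File size in Mb = 83 * 8 = 664 Mb
Time = 664 / 82
Time = 8.0976 seconds


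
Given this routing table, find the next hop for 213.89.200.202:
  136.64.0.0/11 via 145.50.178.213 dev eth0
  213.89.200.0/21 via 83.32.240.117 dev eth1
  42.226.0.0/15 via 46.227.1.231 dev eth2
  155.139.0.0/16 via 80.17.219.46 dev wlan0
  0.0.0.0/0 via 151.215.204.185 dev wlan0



Longest prefix match for 213.89.200.202:
  /11 136.64.0.0: no
  /21 213.89.200.0: MATCH
  /15 42.226.0.0: no
  /16 155.139.0.0: no
  /0 0.0.0.0: MATCH
Selected: next-hop 83.32.240.117 via eth1 (matched /21)


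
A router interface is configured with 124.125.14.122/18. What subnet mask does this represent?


/18 means 18 network bits, 14 host bits
Binary: 11111111111111111100000000000000
Mask: 255.255.192.0


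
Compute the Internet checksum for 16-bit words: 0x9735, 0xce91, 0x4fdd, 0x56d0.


Sum all words (with carry folding):
+ 0x9735 = 0x9735
+ 0xce91 = 0x65c7
+ 0x4fdd = 0xb5a4
+ 0x56d0 = 0x0c75
One's complement: ~0x0c75
Checksum = 0xf38a


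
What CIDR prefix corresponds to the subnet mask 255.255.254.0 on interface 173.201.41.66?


Binary: 11111111.11111111.11111110.00000000
Count leading 1s
Prefix: /23


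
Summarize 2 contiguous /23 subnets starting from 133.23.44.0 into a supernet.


Original prefix: /23
Number of subnets: 2 = 2^1
New prefix = 23 - 1 = 22
Supernet: 133.23.44.0/22


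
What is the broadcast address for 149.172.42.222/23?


Network: 149.172.42.0/23
Host bits = 9
Set all host bits to 1:
Broadcast: 149.172.43.255


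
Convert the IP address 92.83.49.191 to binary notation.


92 = 01011100
83 = 01010011
49 = 00110001
191 = 10111111
Binary: 01011100.01010011.00110001.10111111


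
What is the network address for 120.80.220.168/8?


IP:   01111000.01010000.11011100.10101000
Mask: 11111111.00000000.00000000.00000000
AND operation:
Net:  01111000.00000000.00000000.00000000
Network: 120.0.0.0/8


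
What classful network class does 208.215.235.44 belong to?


First octet: 208
Binary: 11010000
110xxxxx -> Class C (192-223)
Class C, default mask 255.255.255.0 (/24)


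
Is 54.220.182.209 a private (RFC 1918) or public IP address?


RFC 1918 private ranges:
  10.0.0.0/8 (10.0.0.0 - 10.255.255.255)
  172.16.0.0/12 (172.16.0.0 - 172.31.255.255)
  192.168.0.0/16 (192.168.0.0 - 192.168.255.255)
Public (not in any RFC 1918 range)


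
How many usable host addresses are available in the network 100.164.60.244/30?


Host bits = 32 - 30 = 2
Total addresses = 2^2 = 4
Usable = total - 2 (network and broadcast)
Usable hosts: 2


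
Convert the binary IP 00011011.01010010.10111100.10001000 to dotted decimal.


00011011 = 27
01010010 = 82
10111100 = 188
10001000 = 136
IP: 27.82.188.136


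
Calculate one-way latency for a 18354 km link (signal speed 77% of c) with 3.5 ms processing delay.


Speed = 0.77 * 3e5 km/s = 231000 km/s
Propagation delay = 18354 / 231000 = 0.0795 s = 79.4545 ms
Processing delay = 3.5 ms
Total one-way latency = 82.9545 ms


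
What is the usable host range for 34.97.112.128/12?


Network: 34.96.0.0
Broadcast: 34.111.255.255
First usable = network + 1
Last usable = broadcast - 1
Range: 34.96.0.1 to 34.111.255.254


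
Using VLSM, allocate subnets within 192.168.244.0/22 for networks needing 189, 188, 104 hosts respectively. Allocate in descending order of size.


189 hosts -> /24 (254 usable): 192.168.244.0/24
188 hosts -> /24 (254 usable): 192.168.245.0/24
104 hosts -> /25 (126 usable): 192.168.246.0/25
Allocation: 192.168.244.0/24 (189 hosts, 254 usable); 192.168.245.0/24 (188 hosts, 254 usable); 192.168.246.0/25 (104 hosts, 126 usable)


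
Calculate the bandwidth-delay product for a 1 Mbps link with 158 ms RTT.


BDP = bandwidth * RTT
= 1 Mbps * 158 ms
= 1 * 1e6 * 158 / 1000 bits
= 158000 bits
= 19750 bytes
= 19.2871 KB
BDP = 158000 bits (19750 bytes)


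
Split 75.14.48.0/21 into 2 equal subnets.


New prefix = 21 + 1 = 22
Each subnet has 1024 addresses
  75.14.48.0/22
  75.14.52.0/22
Subnets: 75.14.48.0/22, 75.14.52.0/22


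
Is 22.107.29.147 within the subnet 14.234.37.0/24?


Subnet network: 14.234.37.0
Test IP AND mask: 22.107.29.0
No, 22.107.29.147 is not in 14.234.37.0/24


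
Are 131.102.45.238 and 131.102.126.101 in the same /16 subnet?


Mask: 255.255.0.0
131.102.45.238 AND mask = 131.102.0.0
131.102.126.101 AND mask = 131.102.0.0
Yes, same subnet (131.102.0.0)


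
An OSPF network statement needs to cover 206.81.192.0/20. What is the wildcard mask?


Subnet mask: 255.255.240.0
Wildcard = 255.255.255.255 - subnet mask
255 - 255 = 0
255 - 255 = 0
255 - 240 = 15
255 - 0 = 255
Wildcard: 0.0.15.255


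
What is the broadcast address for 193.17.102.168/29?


Network: 193.17.102.168/29
Host bits = 3
Set all host bits to 1:
Broadcast: 193.17.102.175


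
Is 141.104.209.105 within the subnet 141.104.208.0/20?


Subnet network: 141.104.208.0
Test IP AND mask: 141.104.208.0
Yes, 141.104.209.105 is in 141.104.208.0/20


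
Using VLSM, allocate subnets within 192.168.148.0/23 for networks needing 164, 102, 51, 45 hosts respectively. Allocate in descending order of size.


164 hosts -> /24 (254 usable): 192.168.148.0/24
102 hosts -> /25 (126 usable): 192.168.149.0/25
51 hosts -> /26 (62 usable): 192.168.149.128/26
45 hosts -> /26 (62 usable): 192.168.149.192/26
Allocation: 192.168.148.0/24 (164 hosts, 254 usable); 192.168.149.0/25 (102 hosts, 126 usable); 192.168.149.128/26 (51 hosts, 62 usable); 192.168.149.192/26 (45 hosts, 62 usable)


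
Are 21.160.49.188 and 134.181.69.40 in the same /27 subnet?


Mask: 255.255.255.224
21.160.49.188 AND mask = 21.160.49.160
134.181.69.40 AND mask = 134.181.69.32
No, different subnets (21.160.49.160 vs 134.181.69.32)


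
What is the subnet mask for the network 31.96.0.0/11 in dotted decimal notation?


/11 means 11 network bits, 21 host bits
Binary: 11111111111000000000000000000000
Mask: 255.224.0.0


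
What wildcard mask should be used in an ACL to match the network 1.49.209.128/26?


Subnet mask: 255.255.255.192
Wildcard = 255.255.255.255 - subnet mask
255 - 255 = 0
255 - 255 = 0
255 - 255 = 0
255 - 192 = 63
Wildcard: 0.0.0.63


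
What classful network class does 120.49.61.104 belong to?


First octet: 120
Binary: 01111000
0xxxxxxx -> Class A (1-126)
Class A, default mask 255.0.0.0 (/8)


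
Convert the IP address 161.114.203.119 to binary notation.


161 = 10100001
114 = 01110010
203 = 11001011
119 = 01110111
Binary: 10100001.01110010.11001011.01110111


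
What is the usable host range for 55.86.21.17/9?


Network: 55.0.0.0
Broadcast: 55.127.255.255
First usable = network + 1
Last usable = broadcast - 1
Range: 55.0.0.1 to 55.127.255.254


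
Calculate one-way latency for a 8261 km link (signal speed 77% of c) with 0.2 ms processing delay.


Speed = 0.77 * 3e5 km/s = 231000 km/s
Propagation delay = 8261 / 231000 = 0.0358 s = 35.7619 ms
Processing delay = 0.2 ms
Total one-way latency = 35.9619 ms


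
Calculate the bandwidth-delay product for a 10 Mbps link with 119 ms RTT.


BDP = bandwidth * RTT
= 10 Mbps * 119 ms
= 10 * 1e6 * 119 / 1000 bits
= 1190000 bits
= 148750 bytes
= 145.2637 KB
BDP = 1190000 bits (148750 bytes)


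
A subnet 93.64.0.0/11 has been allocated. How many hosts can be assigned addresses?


Host bits = 32 - 11 = 21
Total addresses = 2^21 = 2097152
Usable = total - 2 (network and broadcast)
Usable hosts: 2097150


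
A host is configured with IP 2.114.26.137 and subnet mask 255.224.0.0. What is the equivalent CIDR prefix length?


Binary: 11111111.11100000.00000000.00000000
Count leading 1s
Prefix: /11


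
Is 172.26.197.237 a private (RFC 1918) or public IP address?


RFC 1918 private ranges:
  10.0.0.0/8 (10.0.0.0 - 10.255.255.255)
  172.16.0.0/12 (172.16.0.0 - 172.31.255.255)
  192.168.0.0/16 (192.168.0.0 - 192.168.255.255)
Private (in 172.16.0.0/12)


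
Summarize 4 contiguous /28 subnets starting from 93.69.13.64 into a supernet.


Original prefix: /28
Number of subnets: 4 = 2^2
New prefix = 28 - 2 = 26
Supernet: 93.69.13.64/26


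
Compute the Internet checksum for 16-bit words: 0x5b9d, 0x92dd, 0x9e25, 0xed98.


Sum all words (with carry folding):
+ 0x5b9d = 0x5b9d
+ 0x92dd = 0xee7a
+ 0x9e25 = 0x8ca0
+ 0xed98 = 0x7a39
One's complement: ~0x7a39
Checksum = 0x85c6


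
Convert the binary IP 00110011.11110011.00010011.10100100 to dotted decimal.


00110011 = 51
11110011 = 243
00010011 = 19
10100100 = 164
IP: 51.243.19.164


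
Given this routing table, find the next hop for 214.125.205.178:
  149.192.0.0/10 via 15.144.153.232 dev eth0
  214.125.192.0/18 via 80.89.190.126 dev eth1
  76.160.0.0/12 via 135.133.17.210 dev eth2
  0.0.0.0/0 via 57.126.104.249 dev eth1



Longest prefix match for 214.125.205.178:
  /10 149.192.0.0: no
  /18 214.125.192.0: MATCH
  /12 76.160.0.0: no
  /0 0.0.0.0: MATCH
Selected: next-hop 80.89.190.126 via eth1 (matched /18)


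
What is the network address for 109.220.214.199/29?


IP:   01101101.11011100.11010110.11000111
Mask: 11111111.11111111.11111111.11111000
AND operation:
Net:  01101101.11011100.11010110.11000000
Network: 109.220.214.192/29


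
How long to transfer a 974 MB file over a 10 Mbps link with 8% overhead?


Effective throughput = 10 * (1 - 8/100) = 9.2 Mbps
File size in Mb = 974 * 8 = 7792 Mb
Time = 7792 / 9.2
Time = 846.9565 seconds


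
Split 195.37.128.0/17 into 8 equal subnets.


New prefix = 17 + 3 = 20
Each subnet has 4096 addresses
  195.37.128.0/20
  195.37.144.0/20
  195.37.160.0/20
  195.37.176.0/20
  195.37.192.0/20
  195.37.208.0/20
  195.37.224.0/20
  195.37.240.0/20
Subnets: 195.37.128.0/20, 195.37.144.0/20, 195.37.160.0/20, 195.37.176.0/20, 195.37.192.0/20, 195.37.208.0/20, 195.37.224.0/20, 195.37.240.0/20


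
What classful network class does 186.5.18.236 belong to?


First octet: 186
Binary: 10111010
10xxxxxx -> Class B (128-191)
Class B, default mask 255.255.0.0 (/16)


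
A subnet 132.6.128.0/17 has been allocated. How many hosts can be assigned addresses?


Host bits = 32 - 17 = 15
Total addresses = 2^15 = 32768
Usable = total - 2 (network and broadcast)
Usable hosts: 32766


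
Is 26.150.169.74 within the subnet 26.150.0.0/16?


Subnet network: 26.150.0.0
Test IP AND mask: 26.150.0.0
Yes, 26.150.169.74 is in 26.150.0.0/16


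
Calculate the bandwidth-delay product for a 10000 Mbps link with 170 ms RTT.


BDP = bandwidth * RTT
= 10000 Mbps * 170 ms
= 10000 * 1e6 * 170 / 1000 bits
= 1700000000 bits
= 212500000 bytes
= 207519.5312 KB
BDP = 1700000000 bits (212500000 bytes)


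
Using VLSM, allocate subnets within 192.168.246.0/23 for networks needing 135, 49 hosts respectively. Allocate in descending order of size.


135 hosts -> /24 (254 usable): 192.168.246.0/24
49 hosts -> /26 (62 usable): 192.168.247.0/26
Allocation: 192.168.246.0/24 (135 hosts, 254 usable); 192.168.247.0/26 (49 hosts, 62 usable)


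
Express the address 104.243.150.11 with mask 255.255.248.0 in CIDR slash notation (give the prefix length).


Binary: 11111111.11111111.11111000.00000000
Count leading 1s
Prefix: /21


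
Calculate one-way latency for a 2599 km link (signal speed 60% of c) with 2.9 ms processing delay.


Speed = 0.6 * 3e5 km/s = 180000 km/s
Propagation delay = 2599 / 180000 = 0.0144 s = 14.4389 ms
Processing delay = 2.9 ms
Total one-way latency = 17.3389 ms


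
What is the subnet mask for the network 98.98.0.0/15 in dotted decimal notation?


/15 means 15 network bits, 17 host bits
Binary: 11111111111111100000000000000000
Mask: 255.254.0.0


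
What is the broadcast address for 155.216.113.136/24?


Network: 155.216.113.0/24
Host bits = 8
Set all host bits to 1:
Broadcast: 155.216.113.255


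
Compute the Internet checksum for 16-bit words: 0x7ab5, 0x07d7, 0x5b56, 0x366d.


Sum all words (with carry folding):
+ 0x7ab5 = 0x7ab5
+ 0x07d7 = 0x828c
+ 0x5b56 = 0xdde2
+ 0x366d = 0x1450
One's complement: ~0x1450
Checksum = 0xebaf


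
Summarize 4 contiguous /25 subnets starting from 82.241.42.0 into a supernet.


Original prefix: /25
Number of subnets: 4 = 2^2
New prefix = 25 - 2 = 23
Supernet: 82.241.42.0/23


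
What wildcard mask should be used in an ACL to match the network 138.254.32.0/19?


Subnet mask: 255.255.224.0
Wildcard = 255.255.255.255 - subnet mask
255 - 255 = 0
255 - 255 = 0
255 - 224 = 31
255 - 0 = 255
Wildcard: 0.0.31.255


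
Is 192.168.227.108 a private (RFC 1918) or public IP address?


RFC 1918 private ranges:
  10.0.0.0/8 (10.0.0.0 - 10.255.255.255)
  172.16.0.0/12 (172.16.0.0 - 172.31.255.255)
  192.168.0.0/16 (192.168.0.0 - 192.168.255.255)
Private (in 192.168.0.0/16)


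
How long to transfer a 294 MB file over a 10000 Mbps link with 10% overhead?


Effective throughput = 10000 * (1 - 10/100) = 9000 Mbps
File size in Mb = 294 * 8 = 2352 Mb
Time = 2352 / 9000
Time = 0.2613 seconds


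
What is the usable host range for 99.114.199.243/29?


Network: 99.114.199.240
Broadcast: 99.114.199.247
First usable = network + 1
Last usable = broadcast - 1
Range: 99.114.199.241 to 99.114.199.246


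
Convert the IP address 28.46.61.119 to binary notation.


28 = 00011100
46 = 00101110
61 = 00111101
119 = 01110111
Binary: 00011100.00101110.00111101.01110111


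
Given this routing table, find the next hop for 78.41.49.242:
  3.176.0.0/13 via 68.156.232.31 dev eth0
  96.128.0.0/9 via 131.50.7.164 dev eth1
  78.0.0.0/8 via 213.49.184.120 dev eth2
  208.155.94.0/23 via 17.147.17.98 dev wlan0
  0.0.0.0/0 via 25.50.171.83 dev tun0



Longest prefix match for 78.41.49.242:
  /13 3.176.0.0: no
  /9 96.128.0.0: no
  /8 78.0.0.0: MATCH
  /23 208.155.94.0: no
  /0 0.0.0.0: MATCH
Selected: next-hop 213.49.184.120 via eth2 (matched /8)


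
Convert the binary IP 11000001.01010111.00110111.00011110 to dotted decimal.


11000001 = 193
01010111 = 87
00110111 = 55
00011110 = 30
IP: 193.87.55.30


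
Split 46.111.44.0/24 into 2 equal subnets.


New prefix = 24 + 1 = 25
Each subnet has 128 addresses
  46.111.44.0/25
  46.111.44.128/25
Subnets: 46.111.44.0/25, 46.111.44.128/25


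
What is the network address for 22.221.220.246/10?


IP:   00010110.11011101.11011100.11110110
Mask: 11111111.11000000.00000000.00000000
AND operation:
Net:  00010110.11000000.00000000.00000000
Network: 22.192.0.0/10


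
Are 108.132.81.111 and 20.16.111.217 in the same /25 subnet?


Mask: 255.255.255.128
108.132.81.111 AND mask = 108.132.81.0
20.16.111.217 AND mask = 20.16.111.128
No, different subnets (108.132.81.0 vs 20.16.111.128)


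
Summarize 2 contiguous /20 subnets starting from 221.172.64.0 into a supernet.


Original prefix: /20
Number of subnets: 2 = 2^1
New prefix = 20 - 1 = 19
Supernet: 221.172.64.0/19


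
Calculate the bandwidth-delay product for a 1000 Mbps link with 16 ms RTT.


BDP = bandwidth * RTT
= 1000 Mbps * 16 ms
= 1000 * 1e6 * 16 / 1000 bits
= 16000000 bits
= 2000000 bytes
= 1953.125 KB
BDP = 16000000 bits (2000000 bytes)


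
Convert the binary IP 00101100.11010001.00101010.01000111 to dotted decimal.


00101100 = 44
11010001 = 209
00101010 = 42
01000111 = 71
IP: 44.209.42.71


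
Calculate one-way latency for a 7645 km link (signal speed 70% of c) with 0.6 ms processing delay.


Speed = 0.7 * 3e5 km/s = 210000 km/s
Propagation delay = 7645 / 210000 = 0.0364 s = 36.4048 ms
Processing delay = 0.6 ms
Total one-way latency = 37.0048 ms


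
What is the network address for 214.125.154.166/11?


IP:   11010110.01111101.10011010.10100110
Mask: 11111111.11100000.00000000.00000000
AND operation:
Net:  11010110.01100000.00000000.00000000
Network: 214.96.0.0/11


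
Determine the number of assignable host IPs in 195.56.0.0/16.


Host bits = 32 - 16 = 16
Total addresses = 2^16 = 65536
Usable = total - 2 (network and broadcast)
Usable hosts: 65534


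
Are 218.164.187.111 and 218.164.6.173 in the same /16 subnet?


Mask: 255.255.0.0
218.164.187.111 AND mask = 218.164.0.0
218.164.6.173 AND mask = 218.164.0.0
Yes, same subnet (218.164.0.0)


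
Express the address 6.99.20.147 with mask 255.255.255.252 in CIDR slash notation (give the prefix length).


Binary: 11111111.11111111.11111111.11111100
Count leading 1s
Prefix: /30


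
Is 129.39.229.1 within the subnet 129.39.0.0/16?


Subnet network: 129.39.0.0
Test IP AND mask: 129.39.0.0
Yes, 129.39.229.1 is in 129.39.0.0/16


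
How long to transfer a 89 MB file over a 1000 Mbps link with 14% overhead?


Effective throughput = 1000 * (1 - 14/100) = 860 Mbps
File size in Mb = 89 * 8 = 712 Mb
Time = 712 / 860
Time = 0.8279 seconds


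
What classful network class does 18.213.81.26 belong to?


First octet: 18
Binary: 00010010
0xxxxxxx -> Class A (1-126)
Class A, default mask 255.0.0.0 (/8)


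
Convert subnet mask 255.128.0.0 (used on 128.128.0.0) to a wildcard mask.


Subnet mask: 255.128.0.0
Wildcard = 255.255.255.255 - subnet mask
255 - 255 = 0
255 - 128 = 127
255 - 0 = 255
255 - 0 = 255
Wildcard: 0.127.255.255


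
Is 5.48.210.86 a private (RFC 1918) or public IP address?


RFC 1918 private ranges:
  10.0.0.0/8 (10.0.0.0 - 10.255.255.255)
  172.16.0.0/12 (172.16.0.0 - 172.31.255.255)
  192.168.0.0/16 (192.168.0.0 - 192.168.255.255)
Public (not in any RFC 1918 range)


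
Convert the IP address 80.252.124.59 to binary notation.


80 = 01010000
252 = 11111100
124 = 01111100
59 = 00111011
Binary: 01010000.11111100.01111100.00111011


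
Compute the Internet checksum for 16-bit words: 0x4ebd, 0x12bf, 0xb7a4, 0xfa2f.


Sum all words (with carry folding):
+ 0x4ebd = 0x4ebd
+ 0x12bf = 0x617c
+ 0xb7a4 = 0x1921
+ 0xfa2f = 0x1351
One's complement: ~0x1351
Checksum = 0xecae


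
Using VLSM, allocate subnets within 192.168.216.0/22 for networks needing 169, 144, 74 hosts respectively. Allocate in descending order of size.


169 hosts -> /24 (254 usable): 192.168.216.0/24
144 hosts -> /24 (254 usable): 192.168.217.0/24
74 hosts -> /25 (126 usable): 192.168.218.0/25
Allocation: 192.168.216.0/24 (169 hosts, 254 usable); 192.168.217.0/24 (144 hosts, 254 usable); 192.168.218.0/25 (74 hosts, 126 usable)


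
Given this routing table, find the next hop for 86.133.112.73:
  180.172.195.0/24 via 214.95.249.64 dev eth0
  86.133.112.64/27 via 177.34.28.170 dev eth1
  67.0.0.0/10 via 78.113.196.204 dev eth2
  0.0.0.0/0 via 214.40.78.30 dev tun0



Longest prefix match for 86.133.112.73:
  /24 180.172.195.0: no
  /27 86.133.112.64: MATCH
  /10 67.0.0.0: no
  /0 0.0.0.0: MATCH
Selected: next-hop 177.34.28.170 via eth1 (matched /27)


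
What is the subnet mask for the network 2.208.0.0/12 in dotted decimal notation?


/12 means 12 network bits, 20 host bits
Binary: 11111111111100000000000000000000
Mask: 255.240.0.0


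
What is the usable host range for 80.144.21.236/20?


Network: 80.144.16.0
Broadcast: 80.144.31.255
First usable = network + 1
Last usable = broadcast - 1
Range: 80.144.16.1 to 80.144.31.254


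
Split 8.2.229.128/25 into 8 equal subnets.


New prefix = 25 + 3 = 28
Each subnet has 16 addresses
  8.2.229.128/28
  8.2.229.144/28
  8.2.229.160/28
  8.2.229.176/28
  8.2.229.192/28
  8.2.229.208/28
  8.2.229.224/28
  8.2.229.240/28
Subnets: 8.2.229.128/28, 8.2.229.144/28, 8.2.229.160/28, 8.2.229.176/28, 8.2.229.192/28, 8.2.229.208/28, 8.2.229.224/28, 8.2.229.240/28


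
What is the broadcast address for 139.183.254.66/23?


Network: 139.183.254.0/23
Host bits = 9
Set all host bits to 1:
Broadcast: 139.183.255.255


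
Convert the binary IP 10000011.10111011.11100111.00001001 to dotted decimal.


10000011 = 131
10111011 = 187
11100111 = 231
00001001 = 9
IP: 131.187.231.9


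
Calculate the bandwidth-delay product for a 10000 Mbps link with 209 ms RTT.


BDP = bandwidth * RTT
= 10000 Mbps * 209 ms
= 10000 * 1e6 * 209 / 1000 bits
= 2090000000 bits
= 261250000 bytes
= 255126.9531 KB
BDP = 2090000000 bits (261250000 bytes)


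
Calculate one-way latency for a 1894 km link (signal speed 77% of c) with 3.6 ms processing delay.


Speed = 0.77 * 3e5 km/s = 231000 km/s
Propagation delay = 1894 / 231000 = 0.0082 s = 8.1991 ms
Processing delay = 3.6 ms
Total one-way latency = 11.7991 ms


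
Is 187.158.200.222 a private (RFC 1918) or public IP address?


RFC 1918 private ranges:
  10.0.0.0/8 (10.0.0.0 - 10.255.255.255)
  172.16.0.0/12 (172.16.0.0 - 172.31.255.255)
  192.168.0.0/16 (192.168.0.0 - 192.168.255.255)
Public (not in any RFC 1918 range)


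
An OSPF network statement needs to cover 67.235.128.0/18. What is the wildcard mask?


Subnet mask: 255.255.192.0
Wildcard = 255.255.255.255 - subnet mask
255 - 255 = 0
255 - 255 = 0
255 - 192 = 63
255 - 0 = 255
Wildcard: 0.0.63.255


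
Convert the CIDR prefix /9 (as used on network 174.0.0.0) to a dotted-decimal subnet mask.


/9 means 9 network bits, 23 host bits
Binary: 11111111100000000000000000000000
Mask: 255.128.0.0


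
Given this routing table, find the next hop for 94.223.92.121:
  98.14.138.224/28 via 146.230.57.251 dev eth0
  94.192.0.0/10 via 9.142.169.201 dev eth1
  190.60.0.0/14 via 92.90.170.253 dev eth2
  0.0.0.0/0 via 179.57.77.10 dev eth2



Longest prefix match for 94.223.92.121:
  /28 98.14.138.224: no
  /10 94.192.0.0: MATCH
  /14 190.60.0.0: no
  /0 0.0.0.0: MATCH
Selected: next-hop 9.142.169.201 via eth1 (matched /10)
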